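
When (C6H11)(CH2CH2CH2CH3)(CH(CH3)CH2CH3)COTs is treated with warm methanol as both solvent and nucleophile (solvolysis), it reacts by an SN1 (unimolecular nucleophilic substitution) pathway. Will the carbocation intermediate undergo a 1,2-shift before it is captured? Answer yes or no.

no

The first-formed carbocation is tertiary.
No single 1,2-shift to an adjacent carbon would produce a more-substituted cation than the one already present, so no rearrangement occurs.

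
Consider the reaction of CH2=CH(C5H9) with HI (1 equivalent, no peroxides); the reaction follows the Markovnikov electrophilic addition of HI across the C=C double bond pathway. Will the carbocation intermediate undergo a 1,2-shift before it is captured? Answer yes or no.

yes

The first-formed carbocation is secondary.
The adjacent cyclopentyl carbon already bears 2 other carbon substituents and has a hydrogen to migrate; after a 1,2-hydride shift from that carbon the positive charge sits on a tertiary centre.
Tertiary is more stable than secondary, so the shift occurs.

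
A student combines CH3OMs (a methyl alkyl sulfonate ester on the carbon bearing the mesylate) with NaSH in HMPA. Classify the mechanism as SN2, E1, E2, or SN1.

SN2

Conditions: a methyl substrate with a strong nucleophile in the polar aprotic solvent HMPA.
These conditions are the textbook signature of the SN2 pathway.
An unhindered substrate with a strong nucleophile in a polar aprotic solvent favours one-step backside displacement.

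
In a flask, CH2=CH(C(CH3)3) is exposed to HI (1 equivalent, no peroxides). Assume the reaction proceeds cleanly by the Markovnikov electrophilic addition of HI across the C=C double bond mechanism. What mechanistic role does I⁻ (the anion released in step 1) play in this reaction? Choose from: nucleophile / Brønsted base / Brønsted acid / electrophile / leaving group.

Step 3: Nucleophilic attack by I⁻ on the carbocation completes the addition, giving R–I.
I⁻ (the anion released in step 1) donates an electron pair to form a new σ-bond to carbon — it is the nucleophile.

nucleophile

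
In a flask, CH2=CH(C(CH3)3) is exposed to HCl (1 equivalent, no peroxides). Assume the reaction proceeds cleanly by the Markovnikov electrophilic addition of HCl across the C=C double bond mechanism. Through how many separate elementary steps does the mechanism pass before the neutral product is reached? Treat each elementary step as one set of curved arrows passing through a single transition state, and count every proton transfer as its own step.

Step 1: The π electrons of the C=C bond attack a proton of HCl; Markovnikov addition places the new C–H on the less-substituted alkene carbon, so the positive charge ends up on the more-substituted carbon — a secondary carbocation. The H–Cl bond breaks heterolytically, releasing Cl⁻.
Step 2: A methyl group with its bonding pair migrates from the adjacent tert-butyl carbon to the cationic centre — a 1,2-methyl shift — upgrading the secondary cation to a tertiary one.
Step 3: The Cl⁻ anion donates a lone pair to the carbocation, forming the new C–Cl σ-bond and giving the neutral alkyl halide.
Total: 3 elementary steps.

3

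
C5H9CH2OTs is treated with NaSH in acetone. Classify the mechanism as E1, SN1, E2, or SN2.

Conditions: a primary substrate with a strong nucleophile in the polar aprotic solvent acetone.
These conditions are the textbook signature of the SN2 pathway.
An unhindered substrate with a strong nucleophile in a polar aprotic solvent favours one-step backside displacement.

SN2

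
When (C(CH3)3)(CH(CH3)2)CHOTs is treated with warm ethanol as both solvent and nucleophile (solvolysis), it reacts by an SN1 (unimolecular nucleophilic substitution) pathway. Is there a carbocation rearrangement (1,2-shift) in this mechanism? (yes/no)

The first-formed carbocation is secondary.
The adjacent isopropyl carbon already bears 2 other carbon substituents and has a hydrogen to migrate; after a 1,2-hydride shift from that carbon the positive charge sits on a tertiary centre.
Tertiary is more stable than secondary, so the shift occurs.

yes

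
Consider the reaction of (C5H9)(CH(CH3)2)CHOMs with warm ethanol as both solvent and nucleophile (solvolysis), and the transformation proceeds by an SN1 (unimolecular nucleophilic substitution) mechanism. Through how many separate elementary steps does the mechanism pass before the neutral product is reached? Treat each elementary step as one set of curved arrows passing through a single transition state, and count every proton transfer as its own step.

4

Step 1: Ionisation: the C–O σ-bond cleaves heterolytically; both bonding electrons depart with MsO⁻, leaving a secondary carbocation at the α-carbon.
Step 2: Carbocation rearrangement: a 1,2-hydride shift from the adjacent cyclopentyl carbon converts the initially-formed secondary cation into the more stable tertiary cation.
Step 3: CH3CH2OH donates an oxygen lone pair into the empty p orbital of the cation, giving a protonated ether (an oxonium ion).
Step 4: Deprotonation of the oxonium oxygen by solvent ethanol yields the neutral ether.
Total: 4 elementary steps.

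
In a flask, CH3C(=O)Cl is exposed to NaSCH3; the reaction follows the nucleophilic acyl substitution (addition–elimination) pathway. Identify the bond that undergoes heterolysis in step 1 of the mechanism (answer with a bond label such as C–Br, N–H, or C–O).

π(C=O)

Step 1: Nucleophilic addition of CH3S⁻ to the acyl carbon breaks the π(C=O) bond and yields a tetrahedral, anionic intermediate.
The bond broken in this step is the π(C=O) bond.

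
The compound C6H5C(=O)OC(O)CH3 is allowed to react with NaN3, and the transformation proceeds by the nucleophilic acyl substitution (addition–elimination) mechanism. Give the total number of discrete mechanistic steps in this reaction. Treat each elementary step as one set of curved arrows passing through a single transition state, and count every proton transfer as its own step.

Step 1: Nucleophilic addition of N3⁻ to the acyl carbon breaks the π(C=O) bond and yields a tetrahedral, anionic intermediate.
Step 2: An oxygen lone pair re-forms the C=O π bond as the C–O σ-bond breaks; CH3CO2⁻ is expelled.
Total: 2 elementary steps.

2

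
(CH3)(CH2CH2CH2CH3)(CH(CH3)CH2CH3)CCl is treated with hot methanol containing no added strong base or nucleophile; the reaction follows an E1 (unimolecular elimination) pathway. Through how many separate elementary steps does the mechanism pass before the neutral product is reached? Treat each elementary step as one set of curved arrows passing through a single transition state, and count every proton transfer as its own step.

Step 1: Ionisation: the C–Cl σ-bond cleaves heterolytically; both bonding electrons depart with Cl⁻, leaving a tertiary carbocation at the α-carbon.
(No 1,2-shift: no single shift to an adjacent carbon would give a more stable cation.)
Step 2: A methanol molecule (solvent) deprotonates a β-carbon; as the C–H bond breaks, those electrons form the new alkene π bond.
Total: 2 elementary steps.

2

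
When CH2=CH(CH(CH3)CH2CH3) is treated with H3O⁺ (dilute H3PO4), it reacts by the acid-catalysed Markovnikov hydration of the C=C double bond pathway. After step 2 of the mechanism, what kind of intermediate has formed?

Step 1: Protonation of the alkene by H3O⁺: the π bond acts as the nucleophile and picks up H⁺, giving the more stable (Markovnikov) secondary carbocation. H2O is released.
Step 2: A 1,2-hydride shift from the adjacent sec-butyl carbon moves the positive charge from the secondary centre to an adjacent carbon, generating a more stable tertiary carbocation.
After step 2 the species present is a tertiary carbocation.

tertiary carbocation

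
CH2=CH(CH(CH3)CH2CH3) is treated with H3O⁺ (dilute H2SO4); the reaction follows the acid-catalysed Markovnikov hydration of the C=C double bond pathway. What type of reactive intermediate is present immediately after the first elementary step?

secondary carbocation

Step 1: Protonation of the alkene by H3O⁺: the π bond acts as the nucleophile and picks up H⁺, giving the more stable (Markovnikov) secondary carbocation. H2O is released.
After step 1 the species present is a secondary carbocation.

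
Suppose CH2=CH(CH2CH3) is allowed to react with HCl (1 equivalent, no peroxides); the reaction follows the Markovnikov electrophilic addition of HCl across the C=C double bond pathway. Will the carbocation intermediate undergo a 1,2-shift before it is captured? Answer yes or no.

The first-formed carbocation is secondary.
No single 1,2-shift to an adjacent carbon would produce a more-substituted cation than the one already present, so no rearrangement occurs.

no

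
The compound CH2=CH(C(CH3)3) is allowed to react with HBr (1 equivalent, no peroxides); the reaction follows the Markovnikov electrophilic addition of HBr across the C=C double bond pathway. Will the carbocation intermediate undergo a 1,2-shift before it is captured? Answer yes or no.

yes

The first-formed carbocation is secondary.
The adjacent tert-butyl carbon has no hydrogen but bears methyl groups; migration of one methyl with its bonding pair (a 1,2-methyl shift) places the charge on a tertiary centre.
Tertiary is more stable than secondary, so the shift occurs.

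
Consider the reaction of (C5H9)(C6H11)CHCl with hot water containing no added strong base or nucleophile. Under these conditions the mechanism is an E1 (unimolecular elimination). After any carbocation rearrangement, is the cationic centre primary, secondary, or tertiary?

Step 1: Ionisation: the C–Cl σ-bond cleaves heterolytically; both bonding electrons depart with Cl⁻, leaving a secondary carbocation at the α-carbon.
Step 2: A hydride (H with its bonding pair) migrates from the adjacent cyclopentyl carbon to the cationic centre — a 1,2-hydride shift — upgrading the secondary cation to a tertiary one.
The cation rearranges from secondary to tertiary via a 1,2-hydride shift from the adjacent cyclopentyl carbon; the tertiary cation is what reacts next.

tertiary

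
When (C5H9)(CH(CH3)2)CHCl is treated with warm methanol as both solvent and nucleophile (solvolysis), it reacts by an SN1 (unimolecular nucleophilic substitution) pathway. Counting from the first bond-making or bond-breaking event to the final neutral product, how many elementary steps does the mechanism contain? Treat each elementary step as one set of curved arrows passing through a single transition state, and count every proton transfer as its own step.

Step 1: Rate-determining heterolysis of the C–Cl bond gives Cl⁻ and a secondary carbocation.
Step 2: A 1,2-hydride shift from the adjacent cyclopentyl carbon moves the positive charge from the secondary centre to an adjacent carbon, generating a more stable tertiary carbocation.
Step 3: A lone pair on the oxygen of CH3OH attacks the carbocation, forming a new C–O σ-bond and an oxonium ion.
Step 4: A second solvent molecule removes the proton on oxygen, giving the neutral ether product.
Total: 4 elementary steps.

4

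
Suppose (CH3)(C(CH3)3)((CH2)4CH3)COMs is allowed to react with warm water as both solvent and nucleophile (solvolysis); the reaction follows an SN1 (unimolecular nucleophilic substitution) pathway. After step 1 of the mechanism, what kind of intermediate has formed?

tertiary carbocation

Step 1: Ionisation: the C–O σ-bond cleaves heterolytically; both bonding electrons depart with MsO⁻, leaving a tertiary carbocation at the α-carbon.
After step 1 the species present is a tertiary carbocation.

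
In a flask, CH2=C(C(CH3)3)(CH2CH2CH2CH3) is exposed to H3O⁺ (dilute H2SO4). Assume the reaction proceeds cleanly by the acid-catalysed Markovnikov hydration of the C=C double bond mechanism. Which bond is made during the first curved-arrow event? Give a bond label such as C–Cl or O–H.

C–H

Step 1: The π electrons of the C=C bond attack a proton of H3O⁺; Markovnikov addition places the new C–H on the less-substituted alkene carbon, so the positive charge ends up on the more-substituted carbon — a tertiary carbocation. H2O is released.
The bond formed in this step is the C–H bond.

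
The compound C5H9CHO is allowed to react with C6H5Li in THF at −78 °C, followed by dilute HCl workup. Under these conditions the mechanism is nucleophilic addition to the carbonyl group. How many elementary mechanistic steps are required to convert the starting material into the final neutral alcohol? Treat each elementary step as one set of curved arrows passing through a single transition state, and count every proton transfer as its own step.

2

Step 1: Nucleophilic addition: the carbanion-like carbon of C6H5Li adds to the carbonyl carbon, pushing the π(C=O) electron pair onto oxygen and giving a tetrahedral alkoxide.
Step 2: On dilute HCl workup the alkoxide oxygen is protonated, giving an alcohol.
Total: 2 elementary steps.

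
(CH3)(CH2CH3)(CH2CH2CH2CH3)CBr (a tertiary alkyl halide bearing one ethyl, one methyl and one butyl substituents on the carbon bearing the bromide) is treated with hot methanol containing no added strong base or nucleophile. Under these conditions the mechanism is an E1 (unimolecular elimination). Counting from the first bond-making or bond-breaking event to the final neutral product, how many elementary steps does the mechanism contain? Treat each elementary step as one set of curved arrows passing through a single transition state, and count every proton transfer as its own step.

Step 1: Rate-determining heterolysis of the C–Br bond gives Br⁻ and a tertiary carbocation.
(No 1,2-shift: no single shift to an adjacent carbon would give a more stable cation.)
Step 2: A weak base (a methanol molecule from the solvent) removes a proton from a carbon adjacent to the cationic centre; the electrons of that C–H bond become the new π(C=C) bond, giving the alkene.
Total: 2 elementary steps.

2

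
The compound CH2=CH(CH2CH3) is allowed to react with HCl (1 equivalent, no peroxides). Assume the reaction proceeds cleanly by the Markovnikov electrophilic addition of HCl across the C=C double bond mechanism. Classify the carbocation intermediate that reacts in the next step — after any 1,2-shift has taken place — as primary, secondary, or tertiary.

Step 1: Protonation of the alkene by HCl: the π bond acts as the nucleophile and picks up H⁺, giving the more stable (Markovnikov) secondary carbocation. The H–Cl bond breaks heterolytically, releasing Cl⁻.
No single 1,2-shift to an adjacent carbon would give a more-substituted cation, so no rearrangement occurs.

secondary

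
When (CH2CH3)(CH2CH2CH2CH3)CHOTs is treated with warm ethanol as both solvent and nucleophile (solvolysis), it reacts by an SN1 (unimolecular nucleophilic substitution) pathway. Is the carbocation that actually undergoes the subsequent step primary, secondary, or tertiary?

secondary

Step 1: Unassisted departure of TsO⁻ (taking the C–O bonding pair) generates a secondary carbocation.
No single 1,2-shift to an adjacent carbon would give a more-substituted cation, so no rearrangement occurs.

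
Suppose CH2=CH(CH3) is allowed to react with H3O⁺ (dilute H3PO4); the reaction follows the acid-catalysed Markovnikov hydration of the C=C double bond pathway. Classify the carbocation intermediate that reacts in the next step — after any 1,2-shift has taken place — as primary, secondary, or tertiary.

Step 1: The π electrons of the C=C bond attack a proton of H3O⁺; Markovnikov addition places the new C–H on the less-substituted alkene carbon, so the positive charge ends up on the more-substituted carbon — a secondary carbocation. H2O is released.
No single 1,2-shift to an adjacent carbon would give a more-substituted cation, so no rearrangement occurs.

secondary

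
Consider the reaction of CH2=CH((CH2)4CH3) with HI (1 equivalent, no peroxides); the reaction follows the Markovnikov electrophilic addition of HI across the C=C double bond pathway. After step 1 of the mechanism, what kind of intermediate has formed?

secondary carbocation

Step 1: The π electrons of the C=C bond attack a proton of HI; Markovnikov addition places the new C–H on the less-substituted alkene carbon, so the positive charge ends up on the more-substituted carbon — a secondary carbocation. The H–I bond breaks heterolytically, releasing I⁻.
After step 1 the species present is a secondary carbocation.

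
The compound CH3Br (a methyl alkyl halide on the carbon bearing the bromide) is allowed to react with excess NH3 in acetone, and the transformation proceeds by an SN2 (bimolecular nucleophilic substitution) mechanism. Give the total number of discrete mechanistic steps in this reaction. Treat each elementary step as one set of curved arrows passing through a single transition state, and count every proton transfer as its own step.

Step 1: A lone pair on the N of NH3 attacks the α-carbon from the back side while the C–Br bond breaks; both bonding electrons leave with Br⁻. The product of this concerted step is an alkylammonium ion.
Step 2: A second equivalent of NH3 removes a proton from the N, giving the neutral product.
Total: 2 elementary steps.

2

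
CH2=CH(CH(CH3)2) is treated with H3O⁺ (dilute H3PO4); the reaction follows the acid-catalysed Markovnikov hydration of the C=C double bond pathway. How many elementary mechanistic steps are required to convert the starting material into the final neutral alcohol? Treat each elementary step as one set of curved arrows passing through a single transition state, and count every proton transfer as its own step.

4

Step 1: Protonation of the alkene by H3O⁺: the π bond acts as the nucleophile and picks up H⁺, giving the more stable (Markovnikov) secondary carbocation. H2O is released.
Step 2: A hydride (H with its bonding pair) migrates from the adjacent isopropyl carbon to the cationic centre — a 1,2-hydride shift — upgrading the secondary cation to a tertiary one.
Step 3: Nucleophilic capture of the cation by H2O produces the protonated alcohol (an oxonium ion).
Step 4: H2O removes a proton from the oxonium oxygen, regenerating H3O⁺ and giving the neutral alcohol.
Total: 4 elementary steps.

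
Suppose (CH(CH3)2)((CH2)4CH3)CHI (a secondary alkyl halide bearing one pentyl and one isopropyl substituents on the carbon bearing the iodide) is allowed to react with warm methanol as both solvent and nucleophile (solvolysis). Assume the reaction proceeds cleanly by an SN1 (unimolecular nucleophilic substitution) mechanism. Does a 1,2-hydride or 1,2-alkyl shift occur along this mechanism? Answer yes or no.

The first-formed carbocation is secondary.
The adjacent isopropyl carbon already bears 2 other carbon substituents and has a hydrogen to migrate; after a 1,2-hydride shift from that carbon the positive charge sits on a tertiary centre.
Tertiary is more stable than secondary, so the shift occurs.

yes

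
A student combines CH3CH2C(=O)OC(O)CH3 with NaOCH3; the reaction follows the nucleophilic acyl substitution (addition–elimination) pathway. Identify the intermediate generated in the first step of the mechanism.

Step 1: A lone pair on the O of CH3O⁻ attacks the electrophilic acyl carbon; the π(C=O) electrons move onto oxygen, giving a tetrahedral intermediate.
After step 1 the species present is a tetrahedral intermediate.

tetrahedral intermediate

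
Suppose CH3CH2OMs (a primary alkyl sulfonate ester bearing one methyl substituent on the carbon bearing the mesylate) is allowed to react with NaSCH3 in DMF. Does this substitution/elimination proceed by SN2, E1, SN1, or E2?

Conditions: a primary substrate with a strong nucleophile in the polar aprotic solvent DMF.
These conditions are the textbook signature of the SN2 pathway.
An unhindered substrate with a strong nucleophile in a polar aprotic solvent favours one-step backside displacement.

SN2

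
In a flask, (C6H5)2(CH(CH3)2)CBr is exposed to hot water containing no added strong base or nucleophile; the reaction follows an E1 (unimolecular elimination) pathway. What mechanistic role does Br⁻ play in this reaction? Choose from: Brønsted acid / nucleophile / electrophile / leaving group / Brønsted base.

leaving group

Step 1: Ionisation: the C–Br σ-bond cleaves heterolytically; both bonding electrons depart with Br⁻, leaving a tertiary carbocation at the α-carbon.
Br⁻ departs with both electrons of the breaking σ-bond — that is the definition of a leaving group.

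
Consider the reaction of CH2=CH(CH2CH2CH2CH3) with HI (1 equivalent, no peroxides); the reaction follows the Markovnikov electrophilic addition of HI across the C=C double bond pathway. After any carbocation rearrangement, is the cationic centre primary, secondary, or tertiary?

secondary

Step 1: Protonation of the alkene by HI: the π bond acts as the nucleophile and picks up H⁺, giving the more stable (Markovnikov) secondary carbocation. The H–I bond breaks heterolytically, releasing I⁻.
No single 1,2-shift to an adjacent carbon would give a more-substituted cation, so no rearrangement occurs.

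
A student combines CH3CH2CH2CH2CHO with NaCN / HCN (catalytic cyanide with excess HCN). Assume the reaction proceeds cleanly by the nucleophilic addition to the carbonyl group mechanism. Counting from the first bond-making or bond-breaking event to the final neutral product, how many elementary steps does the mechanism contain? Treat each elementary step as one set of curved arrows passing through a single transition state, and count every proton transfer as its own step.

2

Step 1: CN⁻ attacks the sp² carbonyl carbon; the C=O π bond breaks and the electrons end up as a lone pair on the alkoxide oxygen of the tetrahedral intermediate.
Step 2: Proton transfer from HCN to the alkoxide furnishes a cyanohydrin (and releases another CN⁻ to continue the reaction).
Total: 2 elementary steps.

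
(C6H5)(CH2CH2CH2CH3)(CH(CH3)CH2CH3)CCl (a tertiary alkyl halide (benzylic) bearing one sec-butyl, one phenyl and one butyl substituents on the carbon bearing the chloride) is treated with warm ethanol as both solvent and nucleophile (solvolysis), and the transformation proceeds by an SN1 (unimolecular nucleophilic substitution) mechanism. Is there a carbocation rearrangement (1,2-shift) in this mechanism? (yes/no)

The first-formed carbocation is tertiary.
No single 1,2-shift to an adjacent carbon would produce a more-substituted cation than the one already present, so no rearrangement occurs.

no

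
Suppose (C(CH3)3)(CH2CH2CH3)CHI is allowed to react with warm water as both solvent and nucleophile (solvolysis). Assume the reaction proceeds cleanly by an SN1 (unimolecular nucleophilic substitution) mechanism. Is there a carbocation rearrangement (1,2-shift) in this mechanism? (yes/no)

The first-formed carbocation is secondary.
The adjacent tert-butyl carbon has no hydrogen but bears methyl groups; migration of one methyl with its bonding pair (a 1,2-methyl shift) places the charge on a tertiary centre.
Tertiary is more stable than secondary, so the shift occurs.

yes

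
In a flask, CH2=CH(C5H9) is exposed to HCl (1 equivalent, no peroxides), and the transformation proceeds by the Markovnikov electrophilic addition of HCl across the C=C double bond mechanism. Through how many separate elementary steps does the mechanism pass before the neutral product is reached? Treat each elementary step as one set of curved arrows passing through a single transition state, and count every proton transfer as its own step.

Step 1: The π electrons of the C=C bond attack a proton of HCl; Markovnikov addition places the new C–H on the less-substituted alkene carbon, so the positive charge ends up on the more-substituted carbon — a secondary carbocation. The H–Cl bond breaks heterolytically, releasing Cl⁻.
Step 2: A 1,2-hydride shift from the adjacent cyclopentyl carbon moves the positive charge from the secondary centre to an adjacent carbon, generating a more stable tertiary carbocation.
Step 3: Cl⁻ captures the cation: a lone pair on Cl⁻ fills the empty p orbital, producing the alkyl halide product.
Total: 3 elementary steps.

3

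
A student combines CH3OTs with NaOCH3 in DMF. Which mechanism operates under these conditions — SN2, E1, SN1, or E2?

Conditions: a methyl substrate with a strong nucleophile in the polar aprotic solvent DMF.
These conditions are the textbook signature of the SN2 pathway.
An unhindered substrate with a strong nucleophile in a polar aprotic solvent favours one-step backside displacement.

SN2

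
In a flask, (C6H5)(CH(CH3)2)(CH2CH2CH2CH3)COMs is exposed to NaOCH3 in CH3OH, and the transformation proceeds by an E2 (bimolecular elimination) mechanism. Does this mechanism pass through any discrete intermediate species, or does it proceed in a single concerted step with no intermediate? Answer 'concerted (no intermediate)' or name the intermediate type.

concerted (no intermediate)

The strong base CH3O⁻ removes a β-hydrogen; in the same concerted event the electrons of the breaking C–H bond form the new π(C=C) bond and the C–O σ-bond breaks, expelling MsO⁻. Anti-periplanar geometry; one transition state.
All bond changes occur in one transition state; no discrete intermediate is formed.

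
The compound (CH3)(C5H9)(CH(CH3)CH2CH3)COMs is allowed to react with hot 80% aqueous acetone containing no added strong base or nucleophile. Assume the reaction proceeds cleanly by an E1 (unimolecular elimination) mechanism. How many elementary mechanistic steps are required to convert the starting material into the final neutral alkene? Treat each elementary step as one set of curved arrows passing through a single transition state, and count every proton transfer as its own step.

2

Step 1: Ionisation: the C–O σ-bond cleaves heterolytically; both bonding electrons depart with MsO⁻, leaving a tertiary carbocation at the α-carbon.
(No 1,2-shift: no single shift to an adjacent carbon would give a more stable cation.)
Step 2: A water molecule (solvent) deprotonates a β-carbon; as the C–H bond breaks, those electrons form the new alkene π bond.
Total: 2 elementary steps.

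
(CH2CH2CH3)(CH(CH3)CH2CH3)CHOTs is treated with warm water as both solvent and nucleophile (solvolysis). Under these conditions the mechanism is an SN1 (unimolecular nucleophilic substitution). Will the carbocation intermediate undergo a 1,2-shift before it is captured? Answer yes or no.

The first-formed carbocation is secondary.
The adjacent sec-butyl carbon already bears 2 other carbon substituents and has a hydrogen to migrate; after a 1,2-hydride shift from that carbon the positive charge sits on a tertiary centre.
Tertiary is more stable than secondary, so the shift occurs.

yes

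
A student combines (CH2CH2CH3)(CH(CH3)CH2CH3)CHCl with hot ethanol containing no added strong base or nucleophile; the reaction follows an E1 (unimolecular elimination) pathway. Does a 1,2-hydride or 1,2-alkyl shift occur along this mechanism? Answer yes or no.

The first-formed carbocation is secondary.
The adjacent sec-butyl carbon already bears 2 other carbon substituents and has a hydrogen to migrate; after a 1,2-hydride shift from that carbon the positive charge sits on a tertiary centre.
Tertiary is more stable than secondary, so the shift occurs.

yes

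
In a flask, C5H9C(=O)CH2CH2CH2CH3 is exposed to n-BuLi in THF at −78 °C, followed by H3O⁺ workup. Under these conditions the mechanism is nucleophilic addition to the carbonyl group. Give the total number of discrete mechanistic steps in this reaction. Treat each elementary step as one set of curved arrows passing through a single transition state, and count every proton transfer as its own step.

Step 1: the carbanion-like carbon of n-BuLi attacks the sp² carbonyl carbon; the C=O π bond breaks and the electrons end up as a lone pair on the alkoxide oxygen of the tetrahedral intermediate.
Step 2: On H3O⁺ workup the alkoxide oxygen is protonated, giving an alcohol.
Total: 2 elementary steps.

2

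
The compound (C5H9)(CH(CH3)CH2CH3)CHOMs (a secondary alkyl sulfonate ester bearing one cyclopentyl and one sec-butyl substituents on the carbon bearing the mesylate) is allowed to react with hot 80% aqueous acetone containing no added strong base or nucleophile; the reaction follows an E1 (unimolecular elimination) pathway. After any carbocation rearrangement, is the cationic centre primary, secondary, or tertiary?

Step 1: Ionisation: the C–O σ-bond cleaves heterolytically; both bonding electrons depart with MsO⁻, leaving a secondary carbocation at the α-carbon.
Step 2: A 1,2-hydride shift from the adjacent cyclopentyl carbon moves the positive charge from the secondary centre to an adjacent carbon, generating a more stable tertiary carbocation.
The cation rearranges from secondary to tertiary via a 1,2-hydride shift from the adjacent cyclopentyl carbon; the tertiary cation is what reacts next.

tertiary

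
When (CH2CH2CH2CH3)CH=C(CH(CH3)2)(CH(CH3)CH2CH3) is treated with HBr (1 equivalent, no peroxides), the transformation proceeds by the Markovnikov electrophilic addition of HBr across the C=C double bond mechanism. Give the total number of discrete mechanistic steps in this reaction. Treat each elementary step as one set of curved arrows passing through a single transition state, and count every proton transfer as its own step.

2

Step 1: The π electrons of the C=C bond attack a proton of HBr; Markovnikov addition places the new C–H on the less-substituted alkene carbon, so the positive charge ends up on the more-substituted carbon — a tertiary carbocation. The H–Br bond breaks heterolytically, releasing Br⁻.
(No 1,2-shift: no single shift to an adjacent carbon would give a more stable cation.)
Step 2: Nucleophilic attack by Br⁻ on the carbocation completes the addition, giving R–Br.
Total: 2 elementary steps.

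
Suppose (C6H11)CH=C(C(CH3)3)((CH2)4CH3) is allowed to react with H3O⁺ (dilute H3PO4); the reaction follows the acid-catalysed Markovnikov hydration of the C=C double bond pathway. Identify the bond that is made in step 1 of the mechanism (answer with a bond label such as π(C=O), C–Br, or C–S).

C–H

Step 1: Protonation of the alkene by H3O⁺: the π bond acts as the nucleophile and picks up H⁺, giving the more stable (Markovnikov) tertiary carbocation. H2O is released.
The bond formed in this step is the C–H bond.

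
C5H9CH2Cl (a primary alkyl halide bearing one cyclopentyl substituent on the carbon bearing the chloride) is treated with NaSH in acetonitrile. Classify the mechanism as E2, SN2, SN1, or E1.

SN2

Conditions: a primary substrate with a strong nucleophile in the polar aprotic solvent acetonitrile.
These conditions are the textbook signature of the SN2 pathway.
An unhindered substrate with a strong nucleophile in a polar aprotic solvent favours one-step backside displacement.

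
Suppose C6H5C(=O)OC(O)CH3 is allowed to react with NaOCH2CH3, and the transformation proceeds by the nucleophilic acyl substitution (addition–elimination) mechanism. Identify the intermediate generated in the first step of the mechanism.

Step 1: CH3CH2O⁻ adds to the carbonyl carbon; the C=O π electrons shift onto oxygen and a tetrahedral alkoxide intermediate forms.
After step 1 the species present is a tetrahedral intermediate.

tetrahedral intermediate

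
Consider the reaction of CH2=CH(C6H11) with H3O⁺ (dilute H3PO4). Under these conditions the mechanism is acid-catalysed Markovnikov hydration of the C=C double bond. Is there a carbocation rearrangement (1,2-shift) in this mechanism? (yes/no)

yes

The first-formed carbocation is secondary.
The adjacent cyclohexyl carbon already bears 2 other carbon substituents and has a hydrogen to migrate; after a 1,2-hydride shift from that carbon the positive charge sits on a tertiary centre.
Tertiary is more stable than secondary, so the shift occurs.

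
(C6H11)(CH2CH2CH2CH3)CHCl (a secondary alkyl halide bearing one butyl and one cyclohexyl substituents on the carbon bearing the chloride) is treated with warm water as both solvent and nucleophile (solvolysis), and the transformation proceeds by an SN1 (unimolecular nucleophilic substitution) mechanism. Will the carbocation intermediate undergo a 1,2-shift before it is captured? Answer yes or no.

yes

The first-formed carbocation is secondary.
The adjacent cyclohexyl carbon already bears 2 other carbon substituents and has a hydrogen to migrate; after a 1,2-hydride shift from that carbon the positive charge sits on a tertiary centre.
Tertiary is more stable than secondary, so the shift occurs.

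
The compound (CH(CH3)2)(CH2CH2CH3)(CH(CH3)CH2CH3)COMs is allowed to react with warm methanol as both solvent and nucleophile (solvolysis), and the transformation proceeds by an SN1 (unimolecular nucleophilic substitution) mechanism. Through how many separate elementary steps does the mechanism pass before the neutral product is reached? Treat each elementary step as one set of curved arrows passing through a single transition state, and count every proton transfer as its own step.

3

Step 1: Unassisted departure of MsO⁻ (taking the C–O bonding pair) generates a tertiary carbocation.
(No 1,2-shift: no single shift to an adjacent carbon would give a more stable cation.)
Step 2: A lone pair on the oxygen of CH3OH attacks the carbocation, forming a new C–O σ-bond and an oxonium ion.
Step 3: Proton transfer from the O–H of the oxonium ion to a solvent molecule delivers the neutral ether.
Total: 3 elementary steps.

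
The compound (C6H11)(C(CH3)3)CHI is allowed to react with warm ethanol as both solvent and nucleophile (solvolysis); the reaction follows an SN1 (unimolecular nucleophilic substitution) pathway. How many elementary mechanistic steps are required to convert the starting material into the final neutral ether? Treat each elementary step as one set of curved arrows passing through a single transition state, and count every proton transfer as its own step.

4

Step 1: Ionisation: the C–I σ-bond cleaves heterolytically; both bonding electrons depart with I⁻, leaving a secondary carbocation at the α-carbon.
Step 2: A hydride (H with its bonding pair) migrates from the adjacent cyclohexyl carbon to the cationic centre — a 1,2-hydride shift — upgrading the secondary cation to a tertiary one.
Step 3: A lone pair on the oxygen of CH3CH2OH attacks the carbocation, forming a new C–O σ-bond and an oxonium ion.
Step 4: A second solvent molecule removes the proton on oxygen, giving the neutral ether product.
Total: 4 elementary steps.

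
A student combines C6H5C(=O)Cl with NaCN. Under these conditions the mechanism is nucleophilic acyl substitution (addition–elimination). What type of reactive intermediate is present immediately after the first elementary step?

Step 1: Nucleophilic addition of CN⁻ to the acyl carbon breaks the π(C=O) bond and yields a tetrahedral, anionic intermediate.
After step 1 the species present is a tetrahedral intermediate.

tetrahedral intermediate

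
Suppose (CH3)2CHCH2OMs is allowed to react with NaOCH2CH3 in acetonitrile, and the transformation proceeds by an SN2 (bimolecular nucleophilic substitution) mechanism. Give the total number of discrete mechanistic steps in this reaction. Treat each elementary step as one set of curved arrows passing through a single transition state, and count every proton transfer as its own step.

1

Step 1: CH3CH2O⁻ attacks the back face of the α-carbon while MsO⁻ departs with the C–O bonding pair — a single concerted displacement through a pentacoordinate transition state.
Total: 1 elementary step.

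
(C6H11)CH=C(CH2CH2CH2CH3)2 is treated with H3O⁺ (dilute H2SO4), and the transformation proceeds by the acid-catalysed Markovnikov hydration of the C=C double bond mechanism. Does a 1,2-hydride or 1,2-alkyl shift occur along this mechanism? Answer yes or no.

The first-formed carbocation is tertiary.
No single 1,2-shift to an adjacent carbon would produce a more-substituted cation than the one already present, so no rearrangement occurs.

no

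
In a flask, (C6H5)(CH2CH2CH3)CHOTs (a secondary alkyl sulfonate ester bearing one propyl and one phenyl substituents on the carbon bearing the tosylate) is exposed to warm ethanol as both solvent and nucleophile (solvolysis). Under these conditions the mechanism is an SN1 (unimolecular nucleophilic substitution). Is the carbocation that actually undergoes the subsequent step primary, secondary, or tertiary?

secondary

Step 1: The C–O bond breaks with both electrons going to the tosylate; TsO⁻ leaves and a secondary carbocation remains.
No single 1,2-shift to an adjacent carbon would give a more-substituted cation, so no rearrangement occurs.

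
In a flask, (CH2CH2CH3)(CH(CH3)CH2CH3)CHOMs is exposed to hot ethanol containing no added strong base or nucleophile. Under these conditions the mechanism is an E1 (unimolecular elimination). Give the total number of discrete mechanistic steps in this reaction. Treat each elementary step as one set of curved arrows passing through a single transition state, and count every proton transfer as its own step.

Step 1: The C–O bond breaks with both electrons going to the mesylate; MsO⁻ leaves and a secondary carbocation remains.
Step 2: A hydride (H with its bonding pair) migrates from the adjacent sec-butyl carbon to the cationic centre — a 1,2-hydride shift — upgrading the secondary cation to a tertiary one.
Step 3: An ethanol molecule (solvent) deprotonates a β-carbon; as the C–H bond breaks, those electrons form the new alkene π bond.
Total: 3 elementary steps.

3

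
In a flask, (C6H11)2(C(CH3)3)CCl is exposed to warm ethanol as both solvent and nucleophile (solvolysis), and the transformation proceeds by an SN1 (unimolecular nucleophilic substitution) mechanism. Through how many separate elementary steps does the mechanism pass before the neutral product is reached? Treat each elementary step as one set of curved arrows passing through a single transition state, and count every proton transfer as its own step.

Step 1: Unassisted departure of Cl⁻ (taking the C–Cl bonding pair) generates a tertiary carbocation.
(No 1,2-shift: no single shift to an adjacent carbon would give a more stable cation.)
Step 2: Nucleophilic capture: the oxygen of CH3CH2OH bonds to the cationic carbon, producing an oxonium-ion intermediate.
Step 3: Deprotonation of the oxonium oxygen by solvent ethanol yields the neutral ether.
Total: 3 elementary steps.

3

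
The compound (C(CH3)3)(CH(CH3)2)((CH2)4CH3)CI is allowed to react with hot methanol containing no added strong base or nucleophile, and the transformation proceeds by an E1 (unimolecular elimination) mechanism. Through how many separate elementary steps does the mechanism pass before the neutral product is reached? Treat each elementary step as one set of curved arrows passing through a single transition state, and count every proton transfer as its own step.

2

Step 1: Unassisted departure of I⁻ (taking the C–I bonding pair) generates a tertiary carbocation.
(No 1,2-shift: no single shift to an adjacent carbon would give a more stable cation.)
Step 2: A weak base (a methanol molecule from the solvent) removes a proton from a carbon adjacent to the cationic centre; the electrons of that C–H bond become the new π(C=C) bond, giving the alkene.
Total: 2 elementary steps.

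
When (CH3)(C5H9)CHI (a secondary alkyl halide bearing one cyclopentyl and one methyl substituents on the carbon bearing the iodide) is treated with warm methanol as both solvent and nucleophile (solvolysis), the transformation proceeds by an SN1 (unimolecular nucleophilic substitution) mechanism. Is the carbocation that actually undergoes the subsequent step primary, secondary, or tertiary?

Step 1: Rate-determining heterolysis of the C–I bond gives I⁻ and a secondary carbocation.
Step 2: A 1,2-hydride shift from the adjacent cyclopentyl carbon moves the positive charge from the secondary centre to an adjacent carbon, generating a more stable tertiary carbocation.
The cation rearranges from secondary to tertiary via a 1,2-hydride shift from the adjacent cyclopentyl carbon; the tertiary cation is what reacts next.

tertiary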